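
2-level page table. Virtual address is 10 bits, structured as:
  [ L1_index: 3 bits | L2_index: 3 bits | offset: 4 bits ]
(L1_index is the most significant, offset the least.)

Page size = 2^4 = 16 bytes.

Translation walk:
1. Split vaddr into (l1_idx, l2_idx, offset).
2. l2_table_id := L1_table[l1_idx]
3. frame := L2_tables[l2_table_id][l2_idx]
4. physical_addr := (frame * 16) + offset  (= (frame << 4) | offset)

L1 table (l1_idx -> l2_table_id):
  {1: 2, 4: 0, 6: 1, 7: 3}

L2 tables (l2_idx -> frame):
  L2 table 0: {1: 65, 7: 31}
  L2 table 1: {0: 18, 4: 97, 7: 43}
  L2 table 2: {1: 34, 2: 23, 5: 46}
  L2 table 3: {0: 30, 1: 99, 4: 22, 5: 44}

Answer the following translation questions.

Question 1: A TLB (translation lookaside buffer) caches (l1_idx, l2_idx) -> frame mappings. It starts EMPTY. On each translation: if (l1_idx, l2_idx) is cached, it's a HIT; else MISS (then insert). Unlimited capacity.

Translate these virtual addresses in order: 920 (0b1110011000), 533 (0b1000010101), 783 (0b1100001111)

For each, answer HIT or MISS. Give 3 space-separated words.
vaddr=920: (7,1) not in TLB -> MISS, insert
vaddr=533: (4,1) not in TLB -> MISS, insert
vaddr=783: (6,0) not in TLB -> MISS, insert

Answer: MISS MISS MISS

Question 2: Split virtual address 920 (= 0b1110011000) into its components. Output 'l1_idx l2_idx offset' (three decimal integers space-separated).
Answer: 7 1 8

Derivation:
vaddr = 920 = 0b1110011000
  top 3 bits -> l1_idx = 7
  next 3 bits -> l2_idx = 1
  bottom 4 bits -> offset = 8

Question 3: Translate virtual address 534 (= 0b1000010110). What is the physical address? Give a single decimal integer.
vaddr = 534 = 0b1000010110
Split: l1_idx=4, l2_idx=1, offset=6
L1[4] = 0
L2[0][1] = 65
paddr = 65 * 16 + 6 = 1046

Answer: 1046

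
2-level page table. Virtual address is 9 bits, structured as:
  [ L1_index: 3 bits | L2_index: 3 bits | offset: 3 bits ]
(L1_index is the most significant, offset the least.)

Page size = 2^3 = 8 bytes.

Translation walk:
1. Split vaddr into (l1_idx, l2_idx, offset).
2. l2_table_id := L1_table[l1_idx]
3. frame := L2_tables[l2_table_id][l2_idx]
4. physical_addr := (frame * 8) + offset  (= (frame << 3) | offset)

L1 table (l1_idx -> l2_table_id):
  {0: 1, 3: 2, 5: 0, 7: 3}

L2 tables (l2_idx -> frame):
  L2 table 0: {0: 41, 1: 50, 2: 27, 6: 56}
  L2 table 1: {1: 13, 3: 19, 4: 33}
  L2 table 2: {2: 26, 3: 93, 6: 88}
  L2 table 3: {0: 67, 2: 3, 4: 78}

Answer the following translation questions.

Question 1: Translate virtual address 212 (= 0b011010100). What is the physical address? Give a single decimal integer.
vaddr = 212 = 0b011010100
Split: l1_idx=3, l2_idx=2, offset=4
L1[3] = 2
L2[2][2] = 26
paddr = 26 * 8 + 4 = 212

Answer: 212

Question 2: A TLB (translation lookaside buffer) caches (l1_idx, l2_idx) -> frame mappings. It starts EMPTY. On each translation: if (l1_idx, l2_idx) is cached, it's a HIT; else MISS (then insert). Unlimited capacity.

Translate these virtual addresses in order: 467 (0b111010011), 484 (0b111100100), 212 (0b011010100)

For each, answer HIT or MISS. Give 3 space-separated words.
Answer: MISS MISS MISS

Derivation:
vaddr=467: (7,2) not in TLB -> MISS, insert
vaddr=484: (7,4) not in TLB -> MISS, insert
vaddr=212: (3,2) not in TLB -> MISS, insert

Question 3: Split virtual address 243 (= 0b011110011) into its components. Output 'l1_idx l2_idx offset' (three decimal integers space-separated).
vaddr = 243 = 0b011110011
  top 3 bits -> l1_idx = 3
  next 3 bits -> l2_idx = 6
  bottom 3 bits -> offset = 3

Answer: 3 6 3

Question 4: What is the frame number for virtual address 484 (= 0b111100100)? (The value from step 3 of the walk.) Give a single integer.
vaddr = 484: l1_idx=7, l2_idx=4
L1[7] = 3; L2[3][4] = 78

Answer: 78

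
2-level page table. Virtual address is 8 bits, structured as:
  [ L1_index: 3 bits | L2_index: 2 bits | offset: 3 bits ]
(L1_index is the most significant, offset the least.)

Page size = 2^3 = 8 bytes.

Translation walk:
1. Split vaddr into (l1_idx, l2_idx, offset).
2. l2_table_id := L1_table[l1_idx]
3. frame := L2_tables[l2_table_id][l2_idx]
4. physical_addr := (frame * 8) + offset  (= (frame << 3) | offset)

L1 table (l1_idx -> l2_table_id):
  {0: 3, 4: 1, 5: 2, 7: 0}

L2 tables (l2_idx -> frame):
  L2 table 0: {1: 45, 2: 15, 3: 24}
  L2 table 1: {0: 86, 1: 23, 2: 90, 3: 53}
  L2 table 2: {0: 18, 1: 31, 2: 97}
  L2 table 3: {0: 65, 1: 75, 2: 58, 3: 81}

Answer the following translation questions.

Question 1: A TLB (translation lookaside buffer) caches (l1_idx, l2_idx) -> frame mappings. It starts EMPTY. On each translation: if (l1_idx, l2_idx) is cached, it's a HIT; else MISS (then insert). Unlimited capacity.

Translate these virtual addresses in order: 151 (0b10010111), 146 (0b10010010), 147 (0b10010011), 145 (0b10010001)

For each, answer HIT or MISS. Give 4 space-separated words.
Answer: MISS HIT HIT HIT

Derivation:
vaddr=151: (4,2) not in TLB -> MISS, insert
vaddr=146: (4,2) in TLB -> HIT
vaddr=147: (4,2) in TLB -> HIT
vaddr=145: (4,2) in TLB -> HIT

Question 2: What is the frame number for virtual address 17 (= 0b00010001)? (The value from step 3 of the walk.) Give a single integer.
vaddr = 17: l1_idx=0, l2_idx=2
L1[0] = 3; L2[3][2] = 58

Answer: 58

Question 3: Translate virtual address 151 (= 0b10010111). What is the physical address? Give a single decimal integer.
Answer: 727

Derivation:
vaddr = 151 = 0b10010111
Split: l1_idx=4, l2_idx=2, offset=7
L1[4] = 1
L2[1][2] = 90
paddr = 90 * 8 + 7 = 727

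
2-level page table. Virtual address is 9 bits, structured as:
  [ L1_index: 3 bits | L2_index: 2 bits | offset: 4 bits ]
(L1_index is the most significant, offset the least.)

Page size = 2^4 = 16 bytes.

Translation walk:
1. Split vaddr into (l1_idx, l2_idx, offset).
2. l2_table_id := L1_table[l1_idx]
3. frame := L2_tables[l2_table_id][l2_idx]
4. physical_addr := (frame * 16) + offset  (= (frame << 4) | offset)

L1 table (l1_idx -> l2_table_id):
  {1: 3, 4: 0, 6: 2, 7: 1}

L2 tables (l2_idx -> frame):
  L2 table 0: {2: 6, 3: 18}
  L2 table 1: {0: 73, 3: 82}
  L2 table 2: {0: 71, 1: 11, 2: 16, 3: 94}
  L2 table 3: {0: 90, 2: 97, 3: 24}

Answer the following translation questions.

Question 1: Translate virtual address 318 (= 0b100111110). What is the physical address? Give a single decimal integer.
Answer: 302

Derivation:
vaddr = 318 = 0b100111110
Split: l1_idx=4, l2_idx=3, offset=14
L1[4] = 0
L2[0][3] = 18
paddr = 18 * 16 + 14 = 302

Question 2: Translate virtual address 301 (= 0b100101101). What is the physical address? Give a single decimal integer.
vaddr = 301 = 0b100101101
Split: l1_idx=4, l2_idx=2, offset=13
L1[4] = 0
L2[0][2] = 6
paddr = 6 * 16 + 13 = 109

Answer: 109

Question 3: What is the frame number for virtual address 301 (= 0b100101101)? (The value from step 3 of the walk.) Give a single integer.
vaddr = 301: l1_idx=4, l2_idx=2
L1[4] = 0; L2[0][2] = 6

Answer: 6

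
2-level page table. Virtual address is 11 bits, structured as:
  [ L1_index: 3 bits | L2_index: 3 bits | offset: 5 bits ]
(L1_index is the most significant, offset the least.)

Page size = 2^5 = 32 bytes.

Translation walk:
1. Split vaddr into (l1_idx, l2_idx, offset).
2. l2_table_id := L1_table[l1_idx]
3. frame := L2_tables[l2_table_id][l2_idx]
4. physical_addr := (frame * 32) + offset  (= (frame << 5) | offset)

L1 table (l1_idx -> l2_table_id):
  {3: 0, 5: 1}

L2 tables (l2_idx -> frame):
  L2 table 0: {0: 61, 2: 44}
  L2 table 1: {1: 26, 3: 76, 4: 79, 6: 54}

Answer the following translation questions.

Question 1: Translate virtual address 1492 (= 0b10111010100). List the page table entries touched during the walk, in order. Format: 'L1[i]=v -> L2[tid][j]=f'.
Answer: L1[5]=1 -> L2[1][6]=54

Derivation:
vaddr = 1492 = 0b10111010100
Split: l1_idx=5, l2_idx=6, offset=20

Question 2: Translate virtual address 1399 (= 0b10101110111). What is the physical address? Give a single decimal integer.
vaddr = 1399 = 0b10101110111
Split: l1_idx=5, l2_idx=3, offset=23
L1[5] = 1
L2[1][3] = 76
paddr = 76 * 32 + 23 = 2455

Answer: 2455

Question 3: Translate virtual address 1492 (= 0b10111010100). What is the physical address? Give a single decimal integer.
Answer: 1748

Derivation:
vaddr = 1492 = 0b10111010100
Split: l1_idx=5, l2_idx=6, offset=20
L1[5] = 1
L2[1][6] = 54
paddr = 54 * 32 + 20 = 1748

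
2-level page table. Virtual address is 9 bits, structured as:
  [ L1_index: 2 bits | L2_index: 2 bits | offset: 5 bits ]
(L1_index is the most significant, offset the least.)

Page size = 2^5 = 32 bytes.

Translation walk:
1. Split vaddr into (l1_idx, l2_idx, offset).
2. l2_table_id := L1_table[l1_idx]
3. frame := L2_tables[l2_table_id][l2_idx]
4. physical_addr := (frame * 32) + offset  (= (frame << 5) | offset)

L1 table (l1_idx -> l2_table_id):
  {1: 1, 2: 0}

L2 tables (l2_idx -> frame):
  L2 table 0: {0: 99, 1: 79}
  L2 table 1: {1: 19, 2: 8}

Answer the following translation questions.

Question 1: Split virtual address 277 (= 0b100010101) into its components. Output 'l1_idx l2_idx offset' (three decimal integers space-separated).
vaddr = 277 = 0b100010101
  top 2 bits -> l1_idx = 2
  next 2 bits -> l2_idx = 0
  bottom 5 bits -> offset = 21

Answer: 2 0 21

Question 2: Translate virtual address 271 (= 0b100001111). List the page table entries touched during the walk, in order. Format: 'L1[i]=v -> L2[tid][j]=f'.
Answer: L1[2]=0 -> L2[0][0]=99

Derivation:
vaddr = 271 = 0b100001111
Split: l1_idx=2, l2_idx=0, offset=15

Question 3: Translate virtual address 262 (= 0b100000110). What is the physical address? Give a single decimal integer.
Answer: 3174

Derivation:
vaddr = 262 = 0b100000110
Split: l1_idx=2, l2_idx=0, offset=6
L1[2] = 0
L2[0][0] = 99
paddr = 99 * 32 + 6 = 3174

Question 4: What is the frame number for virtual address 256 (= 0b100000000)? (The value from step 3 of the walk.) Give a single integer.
Answer: 99

Derivation:
vaddr = 256: l1_idx=2, l2_idx=0
L1[2] = 0; L2[0][0] = 99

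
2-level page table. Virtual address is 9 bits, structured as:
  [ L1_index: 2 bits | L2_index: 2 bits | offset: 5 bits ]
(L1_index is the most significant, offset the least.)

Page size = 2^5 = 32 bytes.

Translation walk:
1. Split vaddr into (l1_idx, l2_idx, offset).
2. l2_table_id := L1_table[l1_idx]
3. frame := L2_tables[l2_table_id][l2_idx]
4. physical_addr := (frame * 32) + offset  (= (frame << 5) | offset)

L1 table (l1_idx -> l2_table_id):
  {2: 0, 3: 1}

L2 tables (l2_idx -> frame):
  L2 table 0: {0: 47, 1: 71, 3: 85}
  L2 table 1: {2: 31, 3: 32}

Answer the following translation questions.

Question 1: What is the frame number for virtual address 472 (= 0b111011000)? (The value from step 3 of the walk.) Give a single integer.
vaddr = 472: l1_idx=3, l2_idx=2
L1[3] = 1; L2[1][2] = 31

Answer: 31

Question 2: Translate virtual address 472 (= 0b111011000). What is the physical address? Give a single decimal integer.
Answer: 1016

Derivation:
vaddr = 472 = 0b111011000
Split: l1_idx=3, l2_idx=2, offset=24
L1[3] = 1
L2[1][2] = 31
paddr = 31 * 32 + 24 = 1016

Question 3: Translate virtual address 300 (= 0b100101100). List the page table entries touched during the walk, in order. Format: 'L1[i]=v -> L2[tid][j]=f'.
Answer: L1[2]=0 -> L2[0][1]=71

Derivation:
vaddr = 300 = 0b100101100
Split: l1_idx=2, l2_idx=1, offset=12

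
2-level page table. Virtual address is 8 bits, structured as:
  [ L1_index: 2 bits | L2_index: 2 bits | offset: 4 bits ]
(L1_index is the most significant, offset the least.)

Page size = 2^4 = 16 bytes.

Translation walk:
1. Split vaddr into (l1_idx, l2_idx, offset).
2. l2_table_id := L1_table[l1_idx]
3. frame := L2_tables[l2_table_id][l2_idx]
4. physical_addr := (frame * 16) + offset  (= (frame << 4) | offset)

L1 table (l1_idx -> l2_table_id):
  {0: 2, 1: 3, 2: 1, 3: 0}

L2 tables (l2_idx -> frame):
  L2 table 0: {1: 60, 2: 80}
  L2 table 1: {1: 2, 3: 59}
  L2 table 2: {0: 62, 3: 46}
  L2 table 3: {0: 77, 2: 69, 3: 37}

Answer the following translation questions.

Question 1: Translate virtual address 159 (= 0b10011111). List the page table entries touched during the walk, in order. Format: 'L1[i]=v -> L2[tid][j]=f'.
Answer: L1[2]=1 -> L2[1][1]=2

Derivation:
vaddr = 159 = 0b10011111
Split: l1_idx=2, l2_idx=1, offset=15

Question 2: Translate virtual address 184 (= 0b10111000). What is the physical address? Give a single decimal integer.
vaddr = 184 = 0b10111000
Split: l1_idx=2, l2_idx=3, offset=8
L1[2] = 1
L2[1][3] = 59
paddr = 59 * 16 + 8 = 952

Answer: 952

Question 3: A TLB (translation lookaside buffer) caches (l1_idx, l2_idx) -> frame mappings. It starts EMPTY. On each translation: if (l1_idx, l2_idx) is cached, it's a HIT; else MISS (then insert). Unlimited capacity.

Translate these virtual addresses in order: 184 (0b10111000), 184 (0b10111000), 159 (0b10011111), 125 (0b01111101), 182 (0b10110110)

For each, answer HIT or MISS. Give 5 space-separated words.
vaddr=184: (2,3) not in TLB -> MISS, insert
vaddr=184: (2,3) in TLB -> HIT
vaddr=159: (2,1) not in TLB -> MISS, insert
vaddr=125: (1,3) not in TLB -> MISS, insert
vaddr=182: (2,3) in TLB -> HIT

Answer: MISS HIT MISS MISS HIT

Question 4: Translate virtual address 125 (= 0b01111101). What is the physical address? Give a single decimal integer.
Answer: 605

Derivation:
vaddr = 125 = 0b01111101
Split: l1_idx=1, l2_idx=3, offset=13
L1[1] = 3
L2[3][3] = 37
paddr = 37 * 16 + 13 = 605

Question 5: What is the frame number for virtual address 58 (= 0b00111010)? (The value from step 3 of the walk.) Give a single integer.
vaddr = 58: l1_idx=0, l2_idx=3
L1[0] = 2; L2[2][3] = 46

Answer: 46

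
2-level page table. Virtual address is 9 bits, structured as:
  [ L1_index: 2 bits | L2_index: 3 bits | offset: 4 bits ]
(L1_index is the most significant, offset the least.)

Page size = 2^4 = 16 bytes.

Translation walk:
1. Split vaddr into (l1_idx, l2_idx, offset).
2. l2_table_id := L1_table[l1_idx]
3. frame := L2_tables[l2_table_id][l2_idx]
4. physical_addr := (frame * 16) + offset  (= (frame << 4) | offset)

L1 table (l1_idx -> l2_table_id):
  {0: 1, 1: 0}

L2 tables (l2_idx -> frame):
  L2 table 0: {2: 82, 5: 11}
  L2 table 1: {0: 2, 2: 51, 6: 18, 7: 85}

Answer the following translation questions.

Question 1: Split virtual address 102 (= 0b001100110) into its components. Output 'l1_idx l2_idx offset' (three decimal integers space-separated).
Answer: 0 6 6

Derivation:
vaddr = 102 = 0b001100110
  top 2 bits -> l1_idx = 0
  next 3 bits -> l2_idx = 6
  bottom 4 bits -> offset = 6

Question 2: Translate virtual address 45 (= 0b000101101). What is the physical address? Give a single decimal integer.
Answer: 829

Derivation:
vaddr = 45 = 0b000101101
Split: l1_idx=0, l2_idx=2, offset=13
L1[0] = 1
L2[1][2] = 51
paddr = 51 * 16 + 13 = 829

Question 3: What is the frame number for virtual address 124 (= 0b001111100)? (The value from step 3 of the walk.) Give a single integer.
vaddr = 124: l1_idx=0, l2_idx=7
L1[0] = 1; L2[1][7] = 85

Answer: 85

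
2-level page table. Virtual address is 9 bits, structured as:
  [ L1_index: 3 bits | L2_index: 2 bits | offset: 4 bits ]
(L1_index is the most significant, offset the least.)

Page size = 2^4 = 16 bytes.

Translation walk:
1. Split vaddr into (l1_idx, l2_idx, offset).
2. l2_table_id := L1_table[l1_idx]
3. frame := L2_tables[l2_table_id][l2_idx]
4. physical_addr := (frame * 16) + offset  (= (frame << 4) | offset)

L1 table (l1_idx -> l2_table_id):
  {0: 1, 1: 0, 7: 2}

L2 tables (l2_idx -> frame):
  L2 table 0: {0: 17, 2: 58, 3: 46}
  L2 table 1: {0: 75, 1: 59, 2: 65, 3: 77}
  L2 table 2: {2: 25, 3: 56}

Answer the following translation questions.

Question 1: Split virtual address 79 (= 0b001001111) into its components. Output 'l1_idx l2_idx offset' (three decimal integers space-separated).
Answer: 1 0 15

Derivation:
vaddr = 79 = 0b001001111
  top 3 bits -> l1_idx = 1
  next 2 bits -> l2_idx = 0
  bottom 4 bits -> offset = 15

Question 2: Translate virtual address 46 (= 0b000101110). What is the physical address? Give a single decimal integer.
vaddr = 46 = 0b000101110
Split: l1_idx=0, l2_idx=2, offset=14
L1[0] = 1
L2[1][2] = 65
paddr = 65 * 16 + 14 = 1054

Answer: 1054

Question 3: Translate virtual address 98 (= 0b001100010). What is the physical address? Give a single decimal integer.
Answer: 930

Derivation:
vaddr = 98 = 0b001100010
Split: l1_idx=1, l2_idx=2, offset=2
L1[1] = 0
L2[0][2] = 58
paddr = 58 * 16 + 2 = 930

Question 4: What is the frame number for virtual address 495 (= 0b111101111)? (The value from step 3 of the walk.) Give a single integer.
Answer: 25

Derivation:
vaddr = 495: l1_idx=7, l2_idx=2
L1[7] = 2; L2[2][2] = 25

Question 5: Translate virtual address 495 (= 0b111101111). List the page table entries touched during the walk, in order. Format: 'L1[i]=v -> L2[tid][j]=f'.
Answer: L1[7]=2 -> L2[2][2]=25

Derivation:
vaddr = 495 = 0b111101111
Split: l1_idx=7, l2_idx=2, offset=15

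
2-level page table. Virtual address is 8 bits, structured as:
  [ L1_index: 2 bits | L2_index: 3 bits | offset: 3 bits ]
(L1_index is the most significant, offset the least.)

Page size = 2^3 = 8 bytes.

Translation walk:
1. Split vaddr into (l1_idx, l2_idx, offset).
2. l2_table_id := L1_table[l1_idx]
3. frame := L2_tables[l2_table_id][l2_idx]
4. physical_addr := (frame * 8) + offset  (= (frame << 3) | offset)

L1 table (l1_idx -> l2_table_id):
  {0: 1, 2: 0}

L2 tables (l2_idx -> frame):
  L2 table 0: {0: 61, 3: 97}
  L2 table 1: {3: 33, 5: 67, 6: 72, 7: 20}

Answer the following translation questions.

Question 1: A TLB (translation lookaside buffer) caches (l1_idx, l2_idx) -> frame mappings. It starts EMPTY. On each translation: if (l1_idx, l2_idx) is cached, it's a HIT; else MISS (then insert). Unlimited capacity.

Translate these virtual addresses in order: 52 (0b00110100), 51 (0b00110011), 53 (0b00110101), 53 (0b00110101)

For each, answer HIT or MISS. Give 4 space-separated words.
vaddr=52: (0,6) not in TLB -> MISS, insert
vaddr=51: (0,6) in TLB -> HIT
vaddr=53: (0,6) in TLB -> HIT
vaddr=53: (0,6) in TLB -> HIT

Answer: MISS HIT HIT HIT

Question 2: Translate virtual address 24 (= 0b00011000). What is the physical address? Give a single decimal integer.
Answer: 264

Derivation:
vaddr = 24 = 0b00011000
Split: l1_idx=0, l2_idx=3, offset=0
L1[0] = 1
L2[1][3] = 33
paddr = 33 * 8 + 0 = 264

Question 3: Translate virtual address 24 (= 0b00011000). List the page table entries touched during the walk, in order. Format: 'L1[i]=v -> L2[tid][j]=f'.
Answer: L1[0]=1 -> L2[1][3]=33

Derivation:
vaddr = 24 = 0b00011000
Split: l1_idx=0, l2_idx=3, offset=0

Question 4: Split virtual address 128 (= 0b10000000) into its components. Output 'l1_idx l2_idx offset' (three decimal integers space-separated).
vaddr = 128 = 0b10000000
  top 2 bits -> l1_idx = 2
  next 3 bits -> l2_idx = 0
  bottom 3 bits -> offset = 0

Answer: 2 0 0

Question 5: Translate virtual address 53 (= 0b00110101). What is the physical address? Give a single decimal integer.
vaddr = 53 = 0b00110101
Split: l1_idx=0, l2_idx=6, offset=5
L1[0] = 1
L2[1][6] = 72
paddr = 72 * 8 + 5 = 581

Answer: 581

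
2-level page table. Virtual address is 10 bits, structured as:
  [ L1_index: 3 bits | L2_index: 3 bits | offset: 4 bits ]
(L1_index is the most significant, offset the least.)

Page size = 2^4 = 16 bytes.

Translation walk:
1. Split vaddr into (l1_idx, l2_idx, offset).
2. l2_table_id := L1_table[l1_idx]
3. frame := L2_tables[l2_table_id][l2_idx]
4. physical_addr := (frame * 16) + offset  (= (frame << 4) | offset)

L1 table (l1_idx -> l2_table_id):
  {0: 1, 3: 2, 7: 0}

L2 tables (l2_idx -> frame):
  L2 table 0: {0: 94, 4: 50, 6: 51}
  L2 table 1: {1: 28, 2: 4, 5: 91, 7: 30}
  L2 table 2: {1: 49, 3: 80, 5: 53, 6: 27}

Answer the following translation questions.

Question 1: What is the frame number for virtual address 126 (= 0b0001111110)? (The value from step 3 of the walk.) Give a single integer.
vaddr = 126: l1_idx=0, l2_idx=7
L1[0] = 1; L2[1][7] = 30

Answer: 30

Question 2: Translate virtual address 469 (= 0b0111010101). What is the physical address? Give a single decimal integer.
Answer: 853

Derivation:
vaddr = 469 = 0b0111010101
Split: l1_idx=3, l2_idx=5, offset=5
L1[3] = 2
L2[2][5] = 53
paddr = 53 * 16 + 5 = 853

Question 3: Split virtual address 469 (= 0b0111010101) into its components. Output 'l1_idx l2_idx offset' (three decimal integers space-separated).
vaddr = 469 = 0b0111010101
  top 3 bits -> l1_idx = 3
  next 3 bits -> l2_idx = 5
  bottom 4 bits -> offset = 5

Answer: 3 5 5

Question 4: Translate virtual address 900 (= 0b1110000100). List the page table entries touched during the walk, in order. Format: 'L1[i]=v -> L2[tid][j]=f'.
Answer: L1[7]=0 -> L2[0][0]=94

Derivation:
vaddr = 900 = 0b1110000100
Split: l1_idx=7, l2_idx=0, offset=4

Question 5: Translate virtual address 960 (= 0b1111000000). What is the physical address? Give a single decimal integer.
Answer: 800

Derivation:
vaddr = 960 = 0b1111000000
Split: l1_idx=7, l2_idx=4, offset=0
L1[7] = 0
L2[0][4] = 50
paddr = 50 * 16 + 0 = 800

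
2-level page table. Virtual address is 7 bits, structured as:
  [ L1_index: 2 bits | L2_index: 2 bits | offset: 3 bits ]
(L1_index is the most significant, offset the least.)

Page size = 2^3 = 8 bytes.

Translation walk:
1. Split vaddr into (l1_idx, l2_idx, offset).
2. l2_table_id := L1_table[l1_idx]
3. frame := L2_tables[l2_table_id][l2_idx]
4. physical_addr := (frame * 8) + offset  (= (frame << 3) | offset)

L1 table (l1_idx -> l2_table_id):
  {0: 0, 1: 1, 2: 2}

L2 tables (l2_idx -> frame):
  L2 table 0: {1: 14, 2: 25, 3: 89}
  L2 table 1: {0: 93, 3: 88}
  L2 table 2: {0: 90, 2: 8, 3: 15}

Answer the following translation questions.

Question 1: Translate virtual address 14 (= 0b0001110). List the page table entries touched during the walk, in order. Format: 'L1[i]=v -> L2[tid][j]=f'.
Answer: L1[0]=0 -> L2[0][1]=14

Derivation:
vaddr = 14 = 0b0001110
Split: l1_idx=0, l2_idx=1, offset=6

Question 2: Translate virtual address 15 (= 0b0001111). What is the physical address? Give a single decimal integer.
Answer: 119

Derivation:
vaddr = 15 = 0b0001111
Split: l1_idx=0, l2_idx=1, offset=7
L1[0] = 0
L2[0][1] = 14
paddr = 14 * 8 + 7 = 119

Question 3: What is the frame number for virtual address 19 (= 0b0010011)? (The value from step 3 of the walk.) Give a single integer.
Answer: 25

Derivation:
vaddr = 19: l1_idx=0, l2_idx=2
L1[0] = 0; L2[0][2] = 25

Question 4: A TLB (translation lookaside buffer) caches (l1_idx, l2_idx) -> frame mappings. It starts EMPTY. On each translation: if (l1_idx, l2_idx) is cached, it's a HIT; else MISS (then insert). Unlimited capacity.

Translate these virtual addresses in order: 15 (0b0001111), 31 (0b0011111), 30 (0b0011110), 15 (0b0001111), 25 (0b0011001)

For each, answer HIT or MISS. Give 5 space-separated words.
Answer: MISS MISS HIT HIT HIT

Derivation:
vaddr=15: (0,1) not in TLB -> MISS, insert
vaddr=31: (0,3) not in TLB -> MISS, insert
vaddr=30: (0,3) in TLB -> HIT
vaddr=15: (0,1) in TLB -> HIT
vaddr=25: (0,3) in TLB -> HIT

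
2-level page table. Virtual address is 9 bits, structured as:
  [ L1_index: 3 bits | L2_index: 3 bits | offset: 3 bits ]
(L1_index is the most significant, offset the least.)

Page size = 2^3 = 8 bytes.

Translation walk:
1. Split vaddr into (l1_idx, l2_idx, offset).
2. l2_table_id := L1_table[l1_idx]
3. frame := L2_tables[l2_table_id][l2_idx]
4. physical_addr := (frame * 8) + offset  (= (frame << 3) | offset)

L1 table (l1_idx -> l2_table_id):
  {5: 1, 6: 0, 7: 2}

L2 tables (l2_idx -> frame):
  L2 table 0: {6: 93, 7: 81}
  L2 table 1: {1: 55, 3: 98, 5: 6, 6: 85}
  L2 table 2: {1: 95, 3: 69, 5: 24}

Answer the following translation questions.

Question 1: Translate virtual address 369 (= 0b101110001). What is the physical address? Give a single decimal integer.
Answer: 681

Derivation:
vaddr = 369 = 0b101110001
Split: l1_idx=5, l2_idx=6, offset=1
L1[5] = 1
L2[1][6] = 85
paddr = 85 * 8 + 1 = 681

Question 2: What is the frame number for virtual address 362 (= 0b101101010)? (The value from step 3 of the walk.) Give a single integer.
Answer: 6

Derivation:
vaddr = 362: l1_idx=5, l2_idx=5
L1[5] = 1; L2[1][5] = 6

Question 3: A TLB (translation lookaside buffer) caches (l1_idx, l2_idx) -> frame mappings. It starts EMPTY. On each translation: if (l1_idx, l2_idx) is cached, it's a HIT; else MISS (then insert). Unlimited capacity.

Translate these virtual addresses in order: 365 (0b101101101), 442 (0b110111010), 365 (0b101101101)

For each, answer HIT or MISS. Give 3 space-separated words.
Answer: MISS MISS HIT

Derivation:
vaddr=365: (5,5) not in TLB -> MISS, insert
vaddr=442: (6,7) not in TLB -> MISS, insert
vaddr=365: (5,5) in TLB -> HIT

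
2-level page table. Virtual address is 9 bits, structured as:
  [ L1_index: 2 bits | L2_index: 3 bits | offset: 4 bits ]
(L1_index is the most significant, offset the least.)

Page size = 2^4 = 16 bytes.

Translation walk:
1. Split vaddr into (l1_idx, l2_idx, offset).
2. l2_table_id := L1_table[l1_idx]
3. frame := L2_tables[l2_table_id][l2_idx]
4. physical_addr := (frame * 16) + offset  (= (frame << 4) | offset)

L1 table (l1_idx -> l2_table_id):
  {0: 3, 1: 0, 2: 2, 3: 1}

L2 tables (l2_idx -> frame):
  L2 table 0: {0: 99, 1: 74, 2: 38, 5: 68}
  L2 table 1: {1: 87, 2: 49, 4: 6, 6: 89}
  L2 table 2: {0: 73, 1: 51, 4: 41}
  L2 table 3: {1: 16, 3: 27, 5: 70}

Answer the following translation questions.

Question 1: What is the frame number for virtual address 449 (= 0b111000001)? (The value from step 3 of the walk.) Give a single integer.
Answer: 6

Derivation:
vaddr = 449: l1_idx=3, l2_idx=4
L1[3] = 1; L2[1][4] = 6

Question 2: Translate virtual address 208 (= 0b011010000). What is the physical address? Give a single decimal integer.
vaddr = 208 = 0b011010000
Split: l1_idx=1, l2_idx=5, offset=0
L1[1] = 0
L2[0][5] = 68
paddr = 68 * 16 + 0 = 1088

Answer: 1088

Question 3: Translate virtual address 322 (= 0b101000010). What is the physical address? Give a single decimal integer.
vaddr = 322 = 0b101000010
Split: l1_idx=2, l2_idx=4, offset=2
L1[2] = 2
L2[2][4] = 41
paddr = 41 * 16 + 2 = 658

Answer: 658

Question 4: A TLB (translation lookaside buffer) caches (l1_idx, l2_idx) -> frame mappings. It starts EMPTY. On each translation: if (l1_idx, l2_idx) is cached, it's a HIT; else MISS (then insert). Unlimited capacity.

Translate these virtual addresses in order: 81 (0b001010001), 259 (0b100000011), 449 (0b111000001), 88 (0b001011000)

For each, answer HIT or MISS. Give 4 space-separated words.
Answer: MISS MISS MISS HIT

Derivation:
vaddr=81: (0,5) not in TLB -> MISS, insert
vaddr=259: (2,0) not in TLB -> MISS, insert
vaddr=449: (3,4) not in TLB -> MISS, insert
vaddr=88: (0,5) in TLB -> HIT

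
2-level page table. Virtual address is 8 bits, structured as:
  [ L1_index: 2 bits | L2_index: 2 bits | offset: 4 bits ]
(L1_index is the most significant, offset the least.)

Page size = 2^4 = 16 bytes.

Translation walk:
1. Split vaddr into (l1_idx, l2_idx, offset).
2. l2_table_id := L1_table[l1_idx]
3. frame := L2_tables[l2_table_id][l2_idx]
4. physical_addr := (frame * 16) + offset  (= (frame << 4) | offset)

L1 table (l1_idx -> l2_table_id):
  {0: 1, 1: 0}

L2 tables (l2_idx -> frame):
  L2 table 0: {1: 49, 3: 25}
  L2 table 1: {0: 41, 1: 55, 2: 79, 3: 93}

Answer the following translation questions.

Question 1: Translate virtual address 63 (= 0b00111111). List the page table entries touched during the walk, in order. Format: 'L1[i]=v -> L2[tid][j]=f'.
Answer: L1[0]=1 -> L2[1][3]=93

Derivation:
vaddr = 63 = 0b00111111
Split: l1_idx=0, l2_idx=3, offset=15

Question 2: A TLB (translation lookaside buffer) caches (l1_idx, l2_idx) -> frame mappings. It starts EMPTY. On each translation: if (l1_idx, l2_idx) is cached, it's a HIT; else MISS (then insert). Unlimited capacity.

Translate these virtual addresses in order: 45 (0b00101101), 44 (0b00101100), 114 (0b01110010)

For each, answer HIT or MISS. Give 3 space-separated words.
Answer: MISS HIT MISS

Derivation:
vaddr=45: (0,2) not in TLB -> MISS, insert
vaddr=44: (0,2) in TLB -> HIT
vaddr=114: (1,3) not in TLB -> MISS, insert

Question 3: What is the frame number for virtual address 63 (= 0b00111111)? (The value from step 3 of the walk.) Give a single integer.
Answer: 93

Derivation:
vaddr = 63: l1_idx=0, l2_idx=3
L1[0] = 1; L2[1][3] = 93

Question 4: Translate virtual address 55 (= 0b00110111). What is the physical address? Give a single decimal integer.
Answer: 1495

Derivation:
vaddr = 55 = 0b00110111
Split: l1_idx=0, l2_idx=3, offset=7
L1[0] = 1
L2[1][3] = 93
paddr = 93 * 16 + 7 = 1495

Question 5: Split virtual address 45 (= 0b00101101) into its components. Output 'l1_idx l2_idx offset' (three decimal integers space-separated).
Answer: 0 2 13

Derivation:
vaddr = 45 = 0b00101101
  top 2 bits -> l1_idx = 0
  next 2 bits -> l2_idx = 2
  bottom 4 bits -> offset = 13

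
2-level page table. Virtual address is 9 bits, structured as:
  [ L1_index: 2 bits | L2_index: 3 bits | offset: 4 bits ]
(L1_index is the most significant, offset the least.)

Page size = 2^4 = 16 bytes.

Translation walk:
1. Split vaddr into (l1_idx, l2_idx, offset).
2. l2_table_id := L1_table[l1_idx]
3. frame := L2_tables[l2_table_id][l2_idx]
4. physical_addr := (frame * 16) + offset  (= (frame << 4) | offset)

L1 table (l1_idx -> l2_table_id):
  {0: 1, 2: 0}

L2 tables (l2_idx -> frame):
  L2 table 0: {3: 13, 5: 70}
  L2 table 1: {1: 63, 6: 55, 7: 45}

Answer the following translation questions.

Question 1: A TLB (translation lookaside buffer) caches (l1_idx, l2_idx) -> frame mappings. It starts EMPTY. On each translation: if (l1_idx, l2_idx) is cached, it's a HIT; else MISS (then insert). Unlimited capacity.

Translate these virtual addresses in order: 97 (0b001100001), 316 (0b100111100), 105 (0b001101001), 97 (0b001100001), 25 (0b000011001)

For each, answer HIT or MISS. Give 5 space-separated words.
Answer: MISS MISS HIT HIT MISS

Derivation:
vaddr=97: (0,6) not in TLB -> MISS, insert
vaddr=316: (2,3) not in TLB -> MISS, insert
vaddr=105: (0,6) in TLB -> HIT
vaddr=97: (0,6) in TLB -> HIT
vaddr=25: (0,1) not in TLB -> MISS, insert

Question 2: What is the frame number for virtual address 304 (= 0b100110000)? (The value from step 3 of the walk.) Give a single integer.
Answer: 13

Derivation:
vaddr = 304: l1_idx=2, l2_idx=3
L1[2] = 0; L2[0][3] = 13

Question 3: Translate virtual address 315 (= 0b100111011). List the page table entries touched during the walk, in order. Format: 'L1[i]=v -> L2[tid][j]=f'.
vaddr = 315 = 0b100111011
Split: l1_idx=2, l2_idx=3, offset=11

Answer: L1[2]=0 -> L2[0][3]=13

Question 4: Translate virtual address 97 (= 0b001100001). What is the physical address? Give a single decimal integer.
Answer: 881

Derivation:
vaddr = 97 = 0b001100001
Split: l1_idx=0, l2_idx=6, offset=1
L1[0] = 1
L2[1][6] = 55
paddr = 55 * 16 + 1 = 881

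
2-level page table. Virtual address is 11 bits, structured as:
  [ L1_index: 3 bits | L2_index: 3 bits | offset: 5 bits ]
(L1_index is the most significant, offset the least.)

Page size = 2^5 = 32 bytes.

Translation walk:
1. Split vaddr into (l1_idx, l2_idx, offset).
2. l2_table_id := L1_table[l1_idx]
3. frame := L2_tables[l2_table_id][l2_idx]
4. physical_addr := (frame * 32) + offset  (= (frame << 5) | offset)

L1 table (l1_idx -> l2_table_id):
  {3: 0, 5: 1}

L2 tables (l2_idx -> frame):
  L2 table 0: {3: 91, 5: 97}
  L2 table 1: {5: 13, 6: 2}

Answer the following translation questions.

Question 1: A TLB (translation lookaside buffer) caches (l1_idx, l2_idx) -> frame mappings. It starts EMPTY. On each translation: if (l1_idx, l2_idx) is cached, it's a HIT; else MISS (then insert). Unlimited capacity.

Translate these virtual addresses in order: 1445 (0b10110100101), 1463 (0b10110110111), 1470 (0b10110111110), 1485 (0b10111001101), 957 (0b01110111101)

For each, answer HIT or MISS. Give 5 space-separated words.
Answer: MISS HIT HIT MISS MISS

Derivation:
vaddr=1445: (5,5) not in TLB -> MISS, insert
vaddr=1463: (5,5) in TLB -> HIT
vaddr=1470: (5,5) in TLB -> HIT
vaddr=1485: (5,6) not in TLB -> MISS, insert
vaddr=957: (3,5) not in TLB -> MISS, insert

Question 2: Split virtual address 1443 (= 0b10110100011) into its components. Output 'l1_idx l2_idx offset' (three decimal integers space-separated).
vaddr = 1443 = 0b10110100011
  top 3 bits -> l1_idx = 5
  next 3 bits -> l2_idx = 5
  bottom 5 bits -> offset = 3

Answer: 5 5 3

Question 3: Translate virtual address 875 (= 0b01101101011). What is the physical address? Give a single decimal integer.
Answer: 2923

Derivation:
vaddr = 875 = 0b01101101011
Split: l1_idx=3, l2_idx=3, offset=11
L1[3] = 0
L2[0][3] = 91
paddr = 91 * 32 + 11 = 2923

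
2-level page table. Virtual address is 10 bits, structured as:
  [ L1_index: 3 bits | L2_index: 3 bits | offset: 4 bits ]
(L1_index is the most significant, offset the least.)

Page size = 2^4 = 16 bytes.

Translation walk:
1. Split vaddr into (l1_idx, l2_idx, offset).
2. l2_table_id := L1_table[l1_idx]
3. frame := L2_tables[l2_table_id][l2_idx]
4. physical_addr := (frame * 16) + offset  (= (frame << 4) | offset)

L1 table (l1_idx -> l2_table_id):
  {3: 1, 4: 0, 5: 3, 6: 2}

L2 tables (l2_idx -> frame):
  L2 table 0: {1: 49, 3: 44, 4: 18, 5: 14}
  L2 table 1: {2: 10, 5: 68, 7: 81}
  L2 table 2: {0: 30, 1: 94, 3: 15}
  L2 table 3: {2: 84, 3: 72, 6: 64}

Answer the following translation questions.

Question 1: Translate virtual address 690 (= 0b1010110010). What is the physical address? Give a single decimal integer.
Answer: 1154

Derivation:
vaddr = 690 = 0b1010110010
Split: l1_idx=5, l2_idx=3, offset=2
L1[5] = 3
L2[3][3] = 72
paddr = 72 * 16 + 2 = 1154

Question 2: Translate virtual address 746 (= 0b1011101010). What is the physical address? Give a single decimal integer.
Answer: 1034

Derivation:
vaddr = 746 = 0b1011101010
Split: l1_idx=5, l2_idx=6, offset=10
L1[5] = 3
L2[3][6] = 64
paddr = 64 * 16 + 10 = 1034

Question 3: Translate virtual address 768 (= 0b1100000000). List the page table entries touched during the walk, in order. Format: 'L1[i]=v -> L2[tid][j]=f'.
Answer: L1[6]=2 -> L2[2][0]=30

Derivation:
vaddr = 768 = 0b1100000000
Split: l1_idx=6, l2_idx=0, offset=0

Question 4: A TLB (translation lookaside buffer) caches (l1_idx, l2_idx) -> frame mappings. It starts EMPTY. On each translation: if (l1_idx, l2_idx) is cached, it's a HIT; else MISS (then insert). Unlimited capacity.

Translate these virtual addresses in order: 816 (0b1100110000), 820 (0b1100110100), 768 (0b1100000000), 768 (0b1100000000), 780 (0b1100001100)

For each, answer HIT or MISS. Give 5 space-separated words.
Answer: MISS HIT MISS HIT HIT

Derivation:
vaddr=816: (6,3) not in TLB -> MISS, insert
vaddr=820: (6,3) in TLB -> HIT
vaddr=768: (6,0) not in TLB -> MISS, insert
vaddr=768: (6,0) in TLB -> HIT
vaddr=780: (6,0) in TLB -> HIT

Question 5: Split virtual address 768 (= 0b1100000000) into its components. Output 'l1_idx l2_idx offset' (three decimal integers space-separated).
vaddr = 768 = 0b1100000000
  top 3 bits -> l1_idx = 6
  next 3 bits -> l2_idx = 0
  bottom 4 bits -> offset = 0

Answer: 6 0 0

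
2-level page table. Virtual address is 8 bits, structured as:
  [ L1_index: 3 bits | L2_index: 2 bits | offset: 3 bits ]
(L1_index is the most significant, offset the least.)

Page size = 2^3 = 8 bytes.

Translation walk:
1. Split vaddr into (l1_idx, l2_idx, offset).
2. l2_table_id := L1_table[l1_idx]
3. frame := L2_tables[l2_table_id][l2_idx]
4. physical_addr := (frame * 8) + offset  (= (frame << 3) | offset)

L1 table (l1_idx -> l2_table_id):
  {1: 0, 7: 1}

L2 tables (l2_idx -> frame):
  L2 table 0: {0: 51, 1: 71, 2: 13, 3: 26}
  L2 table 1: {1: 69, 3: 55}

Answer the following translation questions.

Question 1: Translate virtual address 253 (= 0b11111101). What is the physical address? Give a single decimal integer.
vaddr = 253 = 0b11111101
Split: l1_idx=7, l2_idx=3, offset=5
L1[7] = 1
L2[1][3] = 55
paddr = 55 * 8 + 5 = 445

Answer: 445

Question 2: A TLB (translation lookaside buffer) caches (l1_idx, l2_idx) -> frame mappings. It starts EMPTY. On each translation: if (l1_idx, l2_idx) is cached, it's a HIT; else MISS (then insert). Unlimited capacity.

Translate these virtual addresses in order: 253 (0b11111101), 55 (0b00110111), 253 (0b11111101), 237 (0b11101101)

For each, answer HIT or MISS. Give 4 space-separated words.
vaddr=253: (7,3) not in TLB -> MISS, insert
vaddr=55: (1,2) not in TLB -> MISS, insert
vaddr=253: (7,3) in TLB -> HIT
vaddr=237: (7,1) not in TLB -> MISS, insert

Answer: MISS MISS HIT MISS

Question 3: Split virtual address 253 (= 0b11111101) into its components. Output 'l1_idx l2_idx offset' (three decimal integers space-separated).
Answer: 7 3 5

Derivation:
vaddr = 253 = 0b11111101
  top 3 bits -> l1_idx = 7
  next 2 bits -> l2_idx = 3
  bottom 3 bits -> offset = 5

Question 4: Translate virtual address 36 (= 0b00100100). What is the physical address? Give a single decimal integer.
Answer: 412

Derivation:
vaddr = 36 = 0b00100100
Split: l1_idx=1, l2_idx=0, offset=4
L1[1] = 0
L2[0][0] = 51
paddr = 51 * 8 + 4 = 412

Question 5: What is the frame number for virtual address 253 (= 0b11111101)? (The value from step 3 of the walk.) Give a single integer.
Answer: 55

Derivation:
vaddr = 253: l1_idx=7, l2_idx=3
L1[7] = 1; L2[1][3] = 55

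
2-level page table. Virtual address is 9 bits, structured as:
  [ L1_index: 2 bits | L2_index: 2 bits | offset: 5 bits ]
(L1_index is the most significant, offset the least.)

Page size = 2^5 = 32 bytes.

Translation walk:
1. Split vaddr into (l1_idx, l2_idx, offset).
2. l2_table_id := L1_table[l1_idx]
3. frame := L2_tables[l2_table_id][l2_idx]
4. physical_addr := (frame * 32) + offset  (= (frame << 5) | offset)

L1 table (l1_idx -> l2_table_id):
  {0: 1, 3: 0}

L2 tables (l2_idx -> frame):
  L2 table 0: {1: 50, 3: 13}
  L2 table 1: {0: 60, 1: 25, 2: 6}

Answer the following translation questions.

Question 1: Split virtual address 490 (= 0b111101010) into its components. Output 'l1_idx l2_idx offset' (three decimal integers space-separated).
vaddr = 490 = 0b111101010
  top 2 bits -> l1_idx = 3
  next 2 bits -> l2_idx = 3
  bottom 5 bits -> offset = 10

Answer: 3 3 10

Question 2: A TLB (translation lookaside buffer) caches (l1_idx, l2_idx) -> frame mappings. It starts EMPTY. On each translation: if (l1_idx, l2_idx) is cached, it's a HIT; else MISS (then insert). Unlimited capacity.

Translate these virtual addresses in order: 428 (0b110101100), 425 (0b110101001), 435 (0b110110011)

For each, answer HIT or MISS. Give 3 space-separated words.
vaddr=428: (3,1) not in TLB -> MISS, insert
vaddr=425: (3,1) in TLB -> HIT
vaddr=435: (3,1) in TLB -> HIT

Answer: MISS HIT HIT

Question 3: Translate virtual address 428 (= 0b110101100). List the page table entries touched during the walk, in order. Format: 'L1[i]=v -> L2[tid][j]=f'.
Answer: L1[3]=0 -> L2[0][1]=50

Derivation:
vaddr = 428 = 0b110101100
Split: l1_idx=3, l2_idx=1, offset=12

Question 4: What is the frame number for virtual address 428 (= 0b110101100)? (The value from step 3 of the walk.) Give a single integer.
vaddr = 428: l1_idx=3, l2_idx=1
L1[3] = 0; L2[0][1] = 50

Answer: 50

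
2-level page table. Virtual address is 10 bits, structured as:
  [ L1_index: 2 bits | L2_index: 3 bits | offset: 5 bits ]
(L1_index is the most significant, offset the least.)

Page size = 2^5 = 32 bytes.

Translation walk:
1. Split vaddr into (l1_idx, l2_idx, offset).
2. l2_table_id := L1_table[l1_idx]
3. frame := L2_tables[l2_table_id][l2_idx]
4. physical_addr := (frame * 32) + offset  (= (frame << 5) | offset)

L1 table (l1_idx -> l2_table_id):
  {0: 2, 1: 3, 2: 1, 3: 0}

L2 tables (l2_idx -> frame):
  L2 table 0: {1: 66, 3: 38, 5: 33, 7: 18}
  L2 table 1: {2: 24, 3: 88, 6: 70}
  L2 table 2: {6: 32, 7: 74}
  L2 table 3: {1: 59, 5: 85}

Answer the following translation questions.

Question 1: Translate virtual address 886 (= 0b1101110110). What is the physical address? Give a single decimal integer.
vaddr = 886 = 0b1101110110
Split: l1_idx=3, l2_idx=3, offset=22
L1[3] = 0
L2[0][3] = 38
paddr = 38 * 32 + 22 = 1238

Answer: 1238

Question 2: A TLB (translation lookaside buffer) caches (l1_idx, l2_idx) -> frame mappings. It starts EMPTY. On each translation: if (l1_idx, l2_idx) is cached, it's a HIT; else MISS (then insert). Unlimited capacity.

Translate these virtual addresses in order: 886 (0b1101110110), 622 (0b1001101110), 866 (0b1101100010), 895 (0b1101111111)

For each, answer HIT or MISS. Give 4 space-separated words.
vaddr=886: (3,3) not in TLB -> MISS, insert
vaddr=622: (2,3) not in TLB -> MISS, insert
vaddr=866: (3,3) in TLB -> HIT
vaddr=895: (3,3) in TLB -> HIT

Answer: MISS MISS HIT HIT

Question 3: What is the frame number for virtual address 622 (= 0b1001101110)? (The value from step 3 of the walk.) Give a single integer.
Answer: 88

Derivation:
vaddr = 622: l1_idx=2, l2_idx=3
L1[2] = 1; L2[1][3] = 88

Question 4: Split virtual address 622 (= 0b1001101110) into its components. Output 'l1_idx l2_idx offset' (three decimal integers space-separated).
Answer: 2 3 14

Derivation:
vaddr = 622 = 0b1001101110
  top 2 bits -> l1_idx = 2
  next 3 bits -> l2_idx = 3
  bottom 5 bits -> offset = 14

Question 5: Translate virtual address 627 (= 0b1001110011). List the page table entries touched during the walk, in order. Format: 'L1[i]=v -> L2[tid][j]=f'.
vaddr = 627 = 0b1001110011
Split: l1_idx=2, l2_idx=3, offset=19

Answer: L1[2]=1 -> L2[1][3]=88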